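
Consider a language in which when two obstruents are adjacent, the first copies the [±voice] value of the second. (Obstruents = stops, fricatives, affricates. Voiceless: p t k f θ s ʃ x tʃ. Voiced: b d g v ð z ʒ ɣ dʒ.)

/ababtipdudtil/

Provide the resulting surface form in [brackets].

/b/ before /t/ (voiceless) → [p]
/p/ before /d/ (voiced) → [b]
/d/ before /t/ (voiceless) → [t]

[abaptibduttil]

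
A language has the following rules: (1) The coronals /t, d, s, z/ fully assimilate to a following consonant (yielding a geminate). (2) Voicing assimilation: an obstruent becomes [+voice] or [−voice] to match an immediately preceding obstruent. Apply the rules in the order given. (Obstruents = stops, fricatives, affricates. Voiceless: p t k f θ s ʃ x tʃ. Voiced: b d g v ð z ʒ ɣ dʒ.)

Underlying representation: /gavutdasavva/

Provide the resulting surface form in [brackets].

[gavuddasavva]

Rule 1: /t/ before /d/ → [d] (total assimilation)
After rule 1: gavuddasavva
Rule 2: no segment meets the rule's conditions; no change.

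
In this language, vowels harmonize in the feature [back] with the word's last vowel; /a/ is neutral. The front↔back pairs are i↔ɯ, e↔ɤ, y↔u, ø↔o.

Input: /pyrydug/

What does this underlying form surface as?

/y/ harmonizes with /u/ ([+back]) → [u]
/y/ harmonizes with /u/ ([+back]) → [u]

[purudug]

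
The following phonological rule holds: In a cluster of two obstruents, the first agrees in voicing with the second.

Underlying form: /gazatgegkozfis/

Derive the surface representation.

[gazadgekkosfis]

/t/ before /g/ (voiced) → [d]
/g/ before /k/ (voiceless) → [k]
/z/ before /f/ (voiceless) → [s]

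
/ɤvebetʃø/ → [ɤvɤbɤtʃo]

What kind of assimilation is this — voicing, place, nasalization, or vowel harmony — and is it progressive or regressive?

/e/→[ɤ] /e/→[ɤ] /ø/→[o].
Vowels agree with the first vowel, so the harmony is progressive.

vowel harmony, progressive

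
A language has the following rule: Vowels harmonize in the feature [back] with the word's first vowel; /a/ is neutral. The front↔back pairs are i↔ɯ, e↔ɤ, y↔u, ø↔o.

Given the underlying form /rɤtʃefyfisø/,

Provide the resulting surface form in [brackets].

[rɤtʃɤfufɯso]

/e/ harmonizes with /ɤ/ ([+back]) → [ɤ]
/y/ harmonizes with /ɤ/ ([+back]) → [u]
/i/ harmonizes with /ɤ/ ([+back]) → [ɯ]
/ø/ harmonizes with /ɤ/ ([+back]) → [o]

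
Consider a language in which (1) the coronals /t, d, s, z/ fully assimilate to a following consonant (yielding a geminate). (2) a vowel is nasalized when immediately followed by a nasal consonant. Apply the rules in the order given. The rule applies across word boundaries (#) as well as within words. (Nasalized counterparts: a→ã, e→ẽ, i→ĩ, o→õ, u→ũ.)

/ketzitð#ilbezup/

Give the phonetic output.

[kezziðð#ilbezup]

Rule 1: /t/ before /z/ → [z] (total assimilation)
Rule 1: /t/ before /ð/ → [ð] (total assimilation)
After rule 1: kezziðð#ilbezup
Rule 2: no segment meets the rule's conditions; no change.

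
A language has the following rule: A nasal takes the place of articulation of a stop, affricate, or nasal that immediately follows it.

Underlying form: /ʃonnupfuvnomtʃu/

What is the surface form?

[ʃonnupfuvnoɲtʃu]

/m/ before /tʃ/ (palatal) → [ɲ]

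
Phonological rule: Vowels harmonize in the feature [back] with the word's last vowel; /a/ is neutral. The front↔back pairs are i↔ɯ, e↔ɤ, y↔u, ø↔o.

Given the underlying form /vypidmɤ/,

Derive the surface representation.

/y/ harmonizes with /ɤ/ ([+back]) → [u]
/i/ harmonizes with /ɤ/ ([+back]) → [ɯ]

[vupɯdmɤ]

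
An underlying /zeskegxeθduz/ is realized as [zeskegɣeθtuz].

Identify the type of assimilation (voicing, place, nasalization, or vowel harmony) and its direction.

/x/→[ɣ] /d/→[t].
Each target copies a feature from the preceding segment, so the direction is progressive.

voicing assimilation, progressive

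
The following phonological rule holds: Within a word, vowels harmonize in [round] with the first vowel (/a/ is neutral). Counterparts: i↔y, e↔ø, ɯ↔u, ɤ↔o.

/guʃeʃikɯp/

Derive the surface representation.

/e/ harmonizes with /u/ ([+round]) → [ø]
/i/ harmonizes with /u/ ([+round]) → [y]
/ɯ/ harmonizes with /u/ ([+round]) → [u]

[guʃøʃykup]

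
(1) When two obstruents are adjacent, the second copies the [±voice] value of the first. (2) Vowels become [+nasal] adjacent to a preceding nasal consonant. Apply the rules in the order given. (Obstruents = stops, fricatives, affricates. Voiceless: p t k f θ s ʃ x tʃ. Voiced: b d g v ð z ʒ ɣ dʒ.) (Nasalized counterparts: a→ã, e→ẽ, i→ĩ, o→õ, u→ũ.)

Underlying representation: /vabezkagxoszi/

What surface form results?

[vabezgagɣossi]

Rule 1: /k/ after /z/ (voiced) → [g]
Rule 1: /x/ after /g/ (voiced) → [ɣ]
Rule 1: /z/ after /s/ (voiceless) → [s]
After rule 1: vabezgagɣossi
Rule 2: no segment meets the rule's conditions; no change.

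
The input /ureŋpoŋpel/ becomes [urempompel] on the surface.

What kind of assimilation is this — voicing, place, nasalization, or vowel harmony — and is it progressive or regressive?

place assimilation, regressive

/ŋ/→[m] /ŋ/→[m].
Each target copies a feature from the following segment, so the direction is regressive.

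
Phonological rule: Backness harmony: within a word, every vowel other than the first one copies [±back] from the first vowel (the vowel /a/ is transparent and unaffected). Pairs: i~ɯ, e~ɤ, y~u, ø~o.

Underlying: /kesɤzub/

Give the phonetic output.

/ɤ/ harmonizes with /e/ ([-back]) → [e]
/u/ harmonizes with /e/ ([-back]) → [y]

[kesezyb]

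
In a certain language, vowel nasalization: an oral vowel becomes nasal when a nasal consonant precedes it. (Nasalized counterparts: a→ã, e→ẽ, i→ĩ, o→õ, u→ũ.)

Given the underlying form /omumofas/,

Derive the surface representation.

/u/ after nasal /m/ → [ũ]
/o/ after nasal /m/ → [õ]

[omũmõfas]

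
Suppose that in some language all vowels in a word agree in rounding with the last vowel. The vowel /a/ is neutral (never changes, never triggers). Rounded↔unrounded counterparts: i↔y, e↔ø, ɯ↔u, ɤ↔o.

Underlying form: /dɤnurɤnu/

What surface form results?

[donuronu]

/ɤ/ harmonizes with /u/ ([+round]) → [o]
/ɤ/ harmonizes with /u/ ([+round]) → [o]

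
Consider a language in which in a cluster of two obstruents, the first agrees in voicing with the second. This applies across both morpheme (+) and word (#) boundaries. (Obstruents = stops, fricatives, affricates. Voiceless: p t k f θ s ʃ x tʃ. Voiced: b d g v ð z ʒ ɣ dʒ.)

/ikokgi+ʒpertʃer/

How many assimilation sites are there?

/k/ before /g/ (voiced) → [g]
/ʒ/ before /p/ (voiceless) → [ʃ]
2 segments change.

2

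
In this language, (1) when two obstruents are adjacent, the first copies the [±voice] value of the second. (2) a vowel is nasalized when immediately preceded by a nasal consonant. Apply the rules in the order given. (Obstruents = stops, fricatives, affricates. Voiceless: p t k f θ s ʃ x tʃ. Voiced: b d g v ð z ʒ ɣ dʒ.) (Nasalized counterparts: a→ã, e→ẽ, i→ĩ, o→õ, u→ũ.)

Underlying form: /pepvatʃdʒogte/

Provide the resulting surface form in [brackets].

Rule 1: /p/ before /v/ (voiced) → [b]
Rule 1: /tʃ/ before /dʒ/ (voiced) → [dʒ]
Rule 1: /g/ before /t/ (voiceless) → [k]
After rule 1: pebvadʒdʒokte
Rule 2: no segment meets the rule's conditions; no change.

[pebvadʒdʒokte]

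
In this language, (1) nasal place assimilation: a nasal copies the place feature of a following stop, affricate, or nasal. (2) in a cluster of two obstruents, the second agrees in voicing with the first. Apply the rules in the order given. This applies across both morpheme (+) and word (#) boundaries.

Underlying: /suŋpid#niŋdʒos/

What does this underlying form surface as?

[sumpid#niɲdʒos]

Rule 1: /ŋ/ before /p/ (labial) → [m]
Rule 1: /ŋ/ before /dʒ/ (palatal) → [ɲ]
After rule 1: sumpid#niɲdʒos
Rule 2: no segment meets the rule's conditions; no change.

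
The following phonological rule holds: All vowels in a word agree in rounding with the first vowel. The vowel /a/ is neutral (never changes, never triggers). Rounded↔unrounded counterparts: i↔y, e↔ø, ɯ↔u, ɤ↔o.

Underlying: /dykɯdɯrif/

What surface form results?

/ɯ/ harmonizes with /y/ ([+round]) → [u]
/ɯ/ harmonizes with /y/ ([+round]) → [u]
/i/ harmonizes with /y/ ([+round]) → [y]

[dykuduryf]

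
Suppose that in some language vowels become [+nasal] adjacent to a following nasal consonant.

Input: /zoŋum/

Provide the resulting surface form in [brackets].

/o/ before nasal /ŋ/ → [õ]
/u/ before nasal /m/ → [ũ]

[zõŋũm]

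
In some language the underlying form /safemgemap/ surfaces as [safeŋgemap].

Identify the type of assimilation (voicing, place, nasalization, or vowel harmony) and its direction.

/m/→[ŋ].
Each target copies a feature from the following segment, so the direction is regressive.

place assimilation, regressive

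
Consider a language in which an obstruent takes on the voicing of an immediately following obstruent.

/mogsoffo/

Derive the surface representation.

[moksoffo]

/g/ before /s/ (voiceless) → [k]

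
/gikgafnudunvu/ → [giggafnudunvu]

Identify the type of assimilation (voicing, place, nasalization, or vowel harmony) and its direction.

/k/→[g].
Each target copies a feature from the following segment, so the direction is regressive.

voicing assimilation, regressive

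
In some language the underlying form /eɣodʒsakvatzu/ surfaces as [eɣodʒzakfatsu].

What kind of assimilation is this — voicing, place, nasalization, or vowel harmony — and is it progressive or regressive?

/s/→[z] /v/→[f] /z/→[s].
Each target copies a feature from the preceding segment, so the direction is progressive.

voicing assimilation, progressive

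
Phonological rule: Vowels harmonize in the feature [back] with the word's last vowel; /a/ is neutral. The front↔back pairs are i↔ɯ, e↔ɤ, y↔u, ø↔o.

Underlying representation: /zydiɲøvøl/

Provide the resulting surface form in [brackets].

[zydiɲøvøl]

no segment meets the rule's conditions; no change.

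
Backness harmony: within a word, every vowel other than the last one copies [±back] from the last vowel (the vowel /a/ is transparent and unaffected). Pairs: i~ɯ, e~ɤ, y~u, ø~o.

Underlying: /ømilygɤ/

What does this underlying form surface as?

[omɯlugɤ]

/ø/ harmonizes with /ɤ/ ([+back]) → [o]
/i/ harmonizes with /ɤ/ ([+back]) → [ɯ]
/y/ harmonizes with /ɤ/ ([+back]) → [u]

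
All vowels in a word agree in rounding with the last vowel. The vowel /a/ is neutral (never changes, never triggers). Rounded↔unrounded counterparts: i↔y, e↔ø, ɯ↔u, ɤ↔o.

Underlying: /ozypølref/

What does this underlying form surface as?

[ɤzipelref]

/o/ harmonizes with /e/ ([-round]) → [ɤ]
/y/ harmonizes with /e/ ([-round]) → [i]
/ø/ harmonizes with /e/ ([-round]) → [e]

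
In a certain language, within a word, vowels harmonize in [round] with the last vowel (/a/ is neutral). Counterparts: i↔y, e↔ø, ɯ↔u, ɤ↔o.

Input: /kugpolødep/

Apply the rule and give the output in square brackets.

[kɯgpɤledep]

/u/ harmonizes with /e/ ([-round]) → [ɯ]
/o/ harmonizes with /e/ ([-round]) → [ɤ]
/ø/ harmonizes with /e/ ([-round]) → [e]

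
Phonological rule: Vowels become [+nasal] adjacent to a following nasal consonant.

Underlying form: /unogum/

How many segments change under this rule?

2

/u/ before nasal /n/ → [ũ]
/u/ before nasal /m/ → [ũ]
2 segments change.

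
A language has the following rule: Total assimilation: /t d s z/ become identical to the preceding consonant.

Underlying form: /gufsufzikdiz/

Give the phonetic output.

/s/ after /f/ → [f] (total assimilation)
/z/ after /f/ → [f] (total assimilation)
/d/ after /k/ → [k] (total assimilation)

[guffuffikkiz]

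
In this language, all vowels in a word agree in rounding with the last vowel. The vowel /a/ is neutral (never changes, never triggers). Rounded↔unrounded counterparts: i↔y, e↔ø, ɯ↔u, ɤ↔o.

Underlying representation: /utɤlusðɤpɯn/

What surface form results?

/u/ harmonizes with /ɯ/ ([-round]) → [ɯ]
/u/ harmonizes with /ɯ/ ([-round]) → [ɯ]

[ɯtɤlɯsðɤpɯn]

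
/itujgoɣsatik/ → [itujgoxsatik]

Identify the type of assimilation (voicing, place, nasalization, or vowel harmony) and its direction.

voicing assimilation, regressive

/ɣ/→[x].
Each target copies a feature from the following segment, so the direction is regressive.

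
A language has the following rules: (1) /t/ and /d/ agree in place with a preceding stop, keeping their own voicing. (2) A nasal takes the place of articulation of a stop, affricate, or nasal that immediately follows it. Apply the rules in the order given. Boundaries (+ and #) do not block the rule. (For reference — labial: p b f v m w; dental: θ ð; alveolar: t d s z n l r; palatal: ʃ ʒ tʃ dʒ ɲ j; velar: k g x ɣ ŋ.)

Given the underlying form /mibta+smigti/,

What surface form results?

Rule 1: /t/ after /b/ (labial) → [p]
Rule 1: /t/ after /g/ (velar) → [k]
After rule 1: mibpa+smigki
Rule 2: no segment meets the rule's conditions; no change.

[mibpa+smigki]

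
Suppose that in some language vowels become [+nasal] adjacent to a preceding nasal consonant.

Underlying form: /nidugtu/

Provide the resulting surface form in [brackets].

/i/ after nasal /n/ → [ĩ]

[nĩdugtu]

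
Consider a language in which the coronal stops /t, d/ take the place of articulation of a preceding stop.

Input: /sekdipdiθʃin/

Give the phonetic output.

[sekgipbiθʃin]

/d/ after /k/ (velar) → [g]
/d/ after /p/ (labial) → [b]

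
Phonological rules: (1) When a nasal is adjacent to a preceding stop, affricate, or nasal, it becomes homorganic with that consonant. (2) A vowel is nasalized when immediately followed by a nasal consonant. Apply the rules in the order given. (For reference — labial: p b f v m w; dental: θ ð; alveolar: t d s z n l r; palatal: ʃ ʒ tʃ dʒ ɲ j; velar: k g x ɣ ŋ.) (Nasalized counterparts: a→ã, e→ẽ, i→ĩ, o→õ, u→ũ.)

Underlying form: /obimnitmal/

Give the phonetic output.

[obĩmmitnal]

Rule 1: /n/ after /m/ (labial) → [m]
Rule 1: /m/ after /t/ (alveolar) → [n]
After rule 1: obimmitnal
Rule 2: /i/ before nasal /m/ → [ĩ]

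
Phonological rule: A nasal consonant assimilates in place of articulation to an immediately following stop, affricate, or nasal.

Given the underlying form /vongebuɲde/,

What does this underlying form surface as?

/n/ before /g/ (velar) → [ŋ]
/ɲ/ before /d/ (alveolar) → [n]

[voŋgebunde]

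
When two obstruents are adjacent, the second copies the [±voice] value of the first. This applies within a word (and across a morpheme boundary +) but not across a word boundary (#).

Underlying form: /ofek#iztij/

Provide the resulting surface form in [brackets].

[ofek#izdij]

/t/ after /z/ (voiced) → [d]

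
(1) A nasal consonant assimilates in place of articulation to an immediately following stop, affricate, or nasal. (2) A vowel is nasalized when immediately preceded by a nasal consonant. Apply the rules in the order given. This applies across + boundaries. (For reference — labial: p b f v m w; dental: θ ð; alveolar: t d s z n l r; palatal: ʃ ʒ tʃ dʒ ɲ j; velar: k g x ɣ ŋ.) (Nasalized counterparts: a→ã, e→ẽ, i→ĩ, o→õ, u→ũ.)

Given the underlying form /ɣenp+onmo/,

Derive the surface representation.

Rule 1: /n/ before /p/ (labial) → [m]
Rule 1: /n/ before /m/ (labial) → [m]
After rule 1: ɣemp+ommo
Rule 2: /o/ after nasal /m/ → [õ]

[ɣemp+ommõ]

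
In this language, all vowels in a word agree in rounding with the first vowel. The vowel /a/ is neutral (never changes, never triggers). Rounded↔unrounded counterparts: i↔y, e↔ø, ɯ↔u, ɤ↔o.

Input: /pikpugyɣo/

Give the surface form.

/u/ harmonizes with /i/ ([-round]) → [ɯ]
/y/ harmonizes with /i/ ([-round]) → [i]
/o/ harmonizes with /i/ ([-round]) → [ɤ]

[pikpɯgiɣɤ]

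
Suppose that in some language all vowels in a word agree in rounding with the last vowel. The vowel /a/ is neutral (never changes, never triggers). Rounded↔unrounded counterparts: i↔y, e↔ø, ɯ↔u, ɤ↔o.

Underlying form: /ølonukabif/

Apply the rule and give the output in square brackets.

[elɤnɯkabif]

/ø/ harmonizes with /i/ ([-round]) → [e]
/o/ harmonizes with /i/ ([-round]) → [ɤ]
/u/ harmonizes with /i/ ([-round]) → [ɯ]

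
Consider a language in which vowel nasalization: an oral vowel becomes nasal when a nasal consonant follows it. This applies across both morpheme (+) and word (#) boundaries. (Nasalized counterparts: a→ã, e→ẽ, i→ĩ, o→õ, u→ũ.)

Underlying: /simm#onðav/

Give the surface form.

[sĩmm#õnðav]

/i/ before nasal /m/ → [ĩ]
/o/ before nasal /n/ → [õ]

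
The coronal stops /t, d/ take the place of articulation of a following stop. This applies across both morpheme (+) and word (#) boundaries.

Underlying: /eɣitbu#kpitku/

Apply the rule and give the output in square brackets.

/t/ before /b/ (labial) → [p]
/t/ before /k/ (velar) → [k]

[eɣipbu#kpikku]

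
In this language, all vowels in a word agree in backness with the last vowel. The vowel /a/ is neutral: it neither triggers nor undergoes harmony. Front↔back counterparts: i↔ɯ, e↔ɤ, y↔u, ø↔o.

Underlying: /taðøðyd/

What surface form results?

no segment meets the rule's conditions; no change.

[taðøðyd]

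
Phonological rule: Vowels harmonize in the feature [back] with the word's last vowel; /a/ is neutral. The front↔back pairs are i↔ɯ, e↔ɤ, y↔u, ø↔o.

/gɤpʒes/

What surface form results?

/ɤ/ harmonizes with /e/ ([-back]) → [e]

[gepʒes]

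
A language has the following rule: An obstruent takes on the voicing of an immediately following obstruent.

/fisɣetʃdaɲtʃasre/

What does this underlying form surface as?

/s/ before /ɣ/ (voiced) → [z]
/tʃ/ before /d/ (voiced) → [dʒ]

[fizɣedʒdaɲtʃasre]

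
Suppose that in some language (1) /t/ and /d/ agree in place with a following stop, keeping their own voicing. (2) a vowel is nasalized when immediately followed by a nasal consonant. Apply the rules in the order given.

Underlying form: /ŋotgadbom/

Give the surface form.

Rule 1: /t/ before /g/ (velar) → [k]
Rule 1: /d/ before /b/ (labial) → [b]
After rule 1: ŋokgabbom
Rule 2: /o/ before nasal /m/ → [õ]

[ŋokgabbõm]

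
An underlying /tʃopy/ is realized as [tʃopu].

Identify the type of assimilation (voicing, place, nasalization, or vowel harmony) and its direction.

vowel harmony, progressive

/y/→[u].
Vowels agree with the first vowel, so the harmony is progressive.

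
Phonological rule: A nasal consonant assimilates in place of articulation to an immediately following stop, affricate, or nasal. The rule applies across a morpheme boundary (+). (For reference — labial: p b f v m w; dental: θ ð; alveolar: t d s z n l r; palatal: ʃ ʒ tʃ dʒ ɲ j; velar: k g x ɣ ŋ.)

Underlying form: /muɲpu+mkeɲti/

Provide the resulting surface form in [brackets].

/ɲ/ before /p/ (labial) → [m]
/m/ before /k/ (velar) → [ŋ]
/ɲ/ before /t/ (alveolar) → [n]

[mumpu+ŋkenti]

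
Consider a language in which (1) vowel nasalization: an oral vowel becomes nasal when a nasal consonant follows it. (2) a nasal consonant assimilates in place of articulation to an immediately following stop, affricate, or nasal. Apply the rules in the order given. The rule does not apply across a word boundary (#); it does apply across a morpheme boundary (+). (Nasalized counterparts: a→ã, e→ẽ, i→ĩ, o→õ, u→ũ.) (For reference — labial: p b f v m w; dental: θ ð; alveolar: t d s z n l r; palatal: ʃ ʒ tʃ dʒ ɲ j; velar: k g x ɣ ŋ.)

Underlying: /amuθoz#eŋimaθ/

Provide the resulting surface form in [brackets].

[ãmuθoz#ẽŋĩmaθ]

Rule 1: /a/ before nasal /m/ → [ã]
Rule 1: /e/ before nasal /ŋ/ → [ẽ]
Rule 1: /i/ before nasal /m/ → [ĩ]
After rule 1: ãmuθoz#ẽŋĩmaθ
Rule 2: no segment meets the rule's conditions; no change.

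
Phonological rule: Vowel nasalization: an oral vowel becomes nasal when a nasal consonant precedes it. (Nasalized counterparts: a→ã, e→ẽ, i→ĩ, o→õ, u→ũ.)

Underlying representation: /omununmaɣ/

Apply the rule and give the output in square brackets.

[omũnũnmãɣ]

/u/ after nasal /m/ → [ũ]
/u/ after nasal /n/ → [ũ]
/a/ after nasal /m/ → [ã]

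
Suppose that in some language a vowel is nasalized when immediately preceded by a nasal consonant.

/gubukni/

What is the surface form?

/i/ after nasal /n/ → [ĩ]

[gubuknĩ]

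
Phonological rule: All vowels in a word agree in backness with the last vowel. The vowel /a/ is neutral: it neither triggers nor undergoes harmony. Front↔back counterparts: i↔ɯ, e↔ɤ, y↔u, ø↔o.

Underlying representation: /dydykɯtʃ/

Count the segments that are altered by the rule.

/y/ harmonizes with /ɯ/ ([+back]) → [u]
/y/ harmonizes with /ɯ/ ([+back]) → [u]
2 segments change.

2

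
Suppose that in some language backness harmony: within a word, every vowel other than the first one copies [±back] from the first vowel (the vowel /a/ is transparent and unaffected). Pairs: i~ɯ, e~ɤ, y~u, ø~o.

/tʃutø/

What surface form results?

/ø/ harmonizes with /u/ ([+back]) → [o]

[tʃuto]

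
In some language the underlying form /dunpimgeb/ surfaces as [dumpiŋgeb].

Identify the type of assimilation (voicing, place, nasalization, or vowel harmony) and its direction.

/n/→[m] /m/→[ŋ].
Each target copies a feature from the following segment, so the direction is regressive.

place assimilation, regressive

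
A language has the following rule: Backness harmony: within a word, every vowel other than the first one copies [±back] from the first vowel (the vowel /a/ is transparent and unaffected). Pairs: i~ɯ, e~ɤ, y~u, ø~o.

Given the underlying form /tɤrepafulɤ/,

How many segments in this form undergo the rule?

/e/ harmonizes with /ɤ/ ([+back]) → [ɤ]
1 segment changes.

1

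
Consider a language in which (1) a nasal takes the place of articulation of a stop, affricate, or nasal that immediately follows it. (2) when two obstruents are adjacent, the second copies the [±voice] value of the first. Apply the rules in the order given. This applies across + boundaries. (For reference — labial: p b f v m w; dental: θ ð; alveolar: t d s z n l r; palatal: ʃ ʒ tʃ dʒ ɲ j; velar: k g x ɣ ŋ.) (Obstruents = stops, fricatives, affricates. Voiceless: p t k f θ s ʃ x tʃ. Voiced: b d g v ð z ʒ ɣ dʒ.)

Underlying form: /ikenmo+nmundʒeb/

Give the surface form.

[ikemmo+mmuɲdʒeb]

Rule 1: /n/ before /m/ (labial) → [m]
Rule 1: /n/ before /m/ (labial) → [m]
Rule 1: /n/ before /dʒ/ (palatal) → [ɲ]
After rule 1: ikemmo+mmuɲdʒeb
Rule 2: no segment meets the rule's conditions; no change.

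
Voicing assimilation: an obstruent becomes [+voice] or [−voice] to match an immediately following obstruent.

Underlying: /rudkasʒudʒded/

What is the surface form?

[rutkazʒudʒded]

/d/ before /k/ (voiceless) → [t]
/s/ before /ʒ/ (voiced) → [z]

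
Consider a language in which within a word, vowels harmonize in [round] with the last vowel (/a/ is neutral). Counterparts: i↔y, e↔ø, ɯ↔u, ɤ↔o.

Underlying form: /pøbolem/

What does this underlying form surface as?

[pebɤlem]

/ø/ harmonizes with /e/ ([-round]) → [e]
/o/ harmonizes with /e/ ([-round]) → [ɤ]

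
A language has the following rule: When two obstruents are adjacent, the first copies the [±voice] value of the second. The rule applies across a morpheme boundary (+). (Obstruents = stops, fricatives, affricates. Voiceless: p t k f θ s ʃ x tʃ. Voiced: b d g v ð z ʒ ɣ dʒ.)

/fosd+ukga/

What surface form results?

/s/ before /d/ (voiced) → [z]
/k/ before /g/ (voiced) → [g]

[fozd+ugga]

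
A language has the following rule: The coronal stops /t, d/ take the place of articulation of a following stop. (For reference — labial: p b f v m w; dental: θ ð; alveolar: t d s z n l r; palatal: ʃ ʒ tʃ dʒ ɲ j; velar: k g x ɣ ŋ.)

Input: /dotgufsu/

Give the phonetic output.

[dokgufsu]

/t/ before /g/ (velar) → [k]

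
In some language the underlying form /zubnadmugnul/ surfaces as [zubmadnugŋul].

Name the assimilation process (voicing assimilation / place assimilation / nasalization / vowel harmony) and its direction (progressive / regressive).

/n/→[m] /m/→[n] /n/→[ŋ].
Each target copies a feature from the preceding segment, so the direction is progressive.

place assimilation, progressive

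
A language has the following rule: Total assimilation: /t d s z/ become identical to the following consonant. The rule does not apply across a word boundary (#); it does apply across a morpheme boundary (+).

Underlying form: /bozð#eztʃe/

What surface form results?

[boðð#etʃtʃe]

/z/ before /ð/ → [ð] (total assimilation)
/z/ before /tʃ/ → [tʃ] (total assimilation)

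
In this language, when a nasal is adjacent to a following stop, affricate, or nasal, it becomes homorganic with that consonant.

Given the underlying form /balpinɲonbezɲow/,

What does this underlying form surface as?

/n/ before /ɲ/ (palatal) → [ɲ]
/n/ before /b/ (labial) → [m]

[balpiɲɲombezɲow]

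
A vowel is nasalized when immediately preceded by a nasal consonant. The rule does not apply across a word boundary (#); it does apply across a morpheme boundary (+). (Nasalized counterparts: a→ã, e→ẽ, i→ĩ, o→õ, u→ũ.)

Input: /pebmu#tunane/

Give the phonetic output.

/u/ after nasal /m/ → [ũ]
/a/ after nasal /n/ → [ã]
/e/ after nasal /n/ → [ẽ]

[pebmũ#tunãnẽ]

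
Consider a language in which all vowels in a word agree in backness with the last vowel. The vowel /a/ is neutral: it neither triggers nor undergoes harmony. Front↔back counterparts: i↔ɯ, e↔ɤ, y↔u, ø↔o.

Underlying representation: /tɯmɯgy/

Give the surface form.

[timigy]

/ɯ/ harmonizes with /y/ ([-back]) → [i]
/ɯ/ harmonizes with /y/ ([-back]) → [i]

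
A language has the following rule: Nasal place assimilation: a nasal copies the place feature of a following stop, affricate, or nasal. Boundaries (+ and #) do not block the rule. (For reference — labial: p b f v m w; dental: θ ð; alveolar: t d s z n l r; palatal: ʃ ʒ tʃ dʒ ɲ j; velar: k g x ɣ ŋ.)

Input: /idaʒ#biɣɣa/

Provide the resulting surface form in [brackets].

[idaʒ#biɣɣa]

no segment meets the rule's conditions; no change.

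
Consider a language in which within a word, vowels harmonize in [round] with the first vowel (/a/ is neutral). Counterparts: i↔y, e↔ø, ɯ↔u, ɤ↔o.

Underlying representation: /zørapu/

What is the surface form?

no segment meets the rule's conditions; no change.

[zørapu]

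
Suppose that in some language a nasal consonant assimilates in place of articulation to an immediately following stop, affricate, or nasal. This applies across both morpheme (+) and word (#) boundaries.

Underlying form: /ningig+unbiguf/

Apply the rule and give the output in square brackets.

[niŋgig+umbiguf]

/n/ before /g/ (velar) → [ŋ]
/n/ before /b/ (labial) → [m]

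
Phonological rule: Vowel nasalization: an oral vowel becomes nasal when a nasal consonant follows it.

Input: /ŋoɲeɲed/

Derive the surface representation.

/o/ before nasal /ɲ/ → [õ]
/e/ before nasal /ɲ/ → [ẽ]

[ŋõɲẽɲed]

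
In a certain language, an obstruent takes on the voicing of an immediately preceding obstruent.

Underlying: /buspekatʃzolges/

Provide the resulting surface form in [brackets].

[buspekatʃsolges]

/z/ after /tʃ/ (voiceless) → [s]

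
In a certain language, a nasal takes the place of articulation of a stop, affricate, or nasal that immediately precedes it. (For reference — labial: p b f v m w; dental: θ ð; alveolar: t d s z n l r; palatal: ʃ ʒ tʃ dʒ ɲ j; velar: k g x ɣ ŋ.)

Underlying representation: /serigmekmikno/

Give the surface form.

[serigŋekŋikŋo]

/m/ after /g/ (velar) → [ŋ]
/m/ after /k/ (velar) → [ŋ]
/n/ after /k/ (velar) → [ŋ]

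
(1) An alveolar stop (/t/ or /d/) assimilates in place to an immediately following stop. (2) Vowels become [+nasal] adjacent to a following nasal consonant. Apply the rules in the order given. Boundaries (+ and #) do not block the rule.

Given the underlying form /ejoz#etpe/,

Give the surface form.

Rule 1: /t/ before /p/ (labial) → [p]
After rule 1: ejoz#eppe
Rule 2: no segment meets the rule's conditions; no change.

[ejoz#eppe]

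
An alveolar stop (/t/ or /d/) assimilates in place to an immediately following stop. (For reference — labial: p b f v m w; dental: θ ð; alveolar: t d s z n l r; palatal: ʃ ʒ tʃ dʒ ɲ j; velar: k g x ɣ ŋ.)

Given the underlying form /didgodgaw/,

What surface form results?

/d/ before /g/ (velar) → [g]
/d/ before /g/ (velar) → [g]

[diggoggaw]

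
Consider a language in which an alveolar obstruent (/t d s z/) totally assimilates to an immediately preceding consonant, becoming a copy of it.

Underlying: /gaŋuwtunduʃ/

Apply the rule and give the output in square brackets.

[gaŋuwwunnuʃ]

/t/ after /w/ → [w] (total assimilation)
/d/ after /n/ → [n] (total assimilation)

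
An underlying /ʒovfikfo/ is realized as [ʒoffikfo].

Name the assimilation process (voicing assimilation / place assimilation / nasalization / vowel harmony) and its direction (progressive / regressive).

voicing assimilation, regressive

/v/→[f].
Each target copies a feature from the following segment, so the direction is regressive.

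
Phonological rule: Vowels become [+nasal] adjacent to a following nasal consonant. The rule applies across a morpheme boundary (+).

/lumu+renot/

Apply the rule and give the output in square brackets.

[lũmu+rẽnot]

/u/ before nasal /m/ → [ũ]
/e/ before nasal /n/ → [ẽ]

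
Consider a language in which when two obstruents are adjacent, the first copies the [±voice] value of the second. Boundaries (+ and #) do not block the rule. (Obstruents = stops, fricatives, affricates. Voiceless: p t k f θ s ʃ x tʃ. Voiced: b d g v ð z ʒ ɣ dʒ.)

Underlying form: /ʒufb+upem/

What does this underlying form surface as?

/f/ before /b/ (voiced) → [v]

[ʒuvb+upem]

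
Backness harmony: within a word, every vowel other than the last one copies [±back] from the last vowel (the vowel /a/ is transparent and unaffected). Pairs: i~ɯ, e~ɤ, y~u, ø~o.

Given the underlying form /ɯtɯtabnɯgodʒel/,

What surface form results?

[ititabnigødʒel]

/ɯ/ harmonizes with /e/ ([-back]) → [i]
/ɯ/ harmonizes with /e/ ([-back]) → [i]
/ɯ/ harmonizes with /e/ ([-back]) → [i]
/o/ harmonizes with /e/ ([-back]) → [ø]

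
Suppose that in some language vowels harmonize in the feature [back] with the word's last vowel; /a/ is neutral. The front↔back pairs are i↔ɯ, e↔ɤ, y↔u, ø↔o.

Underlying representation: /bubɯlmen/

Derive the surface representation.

[bybilmen]

/u/ harmonizes with /e/ ([-back]) → [y]
/ɯ/ harmonizes with /e/ ([-back]) → [i]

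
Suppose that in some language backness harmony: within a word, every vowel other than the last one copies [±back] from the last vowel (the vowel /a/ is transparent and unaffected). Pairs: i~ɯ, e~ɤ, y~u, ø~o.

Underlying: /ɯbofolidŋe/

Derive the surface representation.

[ibøfølidŋe]

/ɯ/ harmonizes with /e/ ([-back]) → [i]
/o/ harmonizes with /e/ ([-back]) → [ø]
/o/ harmonizes with /e/ ([-back]) → [ø]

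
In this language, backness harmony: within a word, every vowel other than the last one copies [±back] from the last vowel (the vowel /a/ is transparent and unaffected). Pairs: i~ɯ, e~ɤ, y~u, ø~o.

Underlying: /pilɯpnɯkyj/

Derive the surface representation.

[pilipnikyj]

/ɯ/ harmonizes with /y/ ([-back]) → [i]
/ɯ/ harmonizes with /y/ ([-back]) → [i]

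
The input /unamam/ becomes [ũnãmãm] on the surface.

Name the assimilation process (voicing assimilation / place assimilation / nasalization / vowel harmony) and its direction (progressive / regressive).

nasalization, regressive

/u/→[ũ] /a/→[ã] /a/→[ã].
Each target copies a feature from the following segment, so the direction is regressive.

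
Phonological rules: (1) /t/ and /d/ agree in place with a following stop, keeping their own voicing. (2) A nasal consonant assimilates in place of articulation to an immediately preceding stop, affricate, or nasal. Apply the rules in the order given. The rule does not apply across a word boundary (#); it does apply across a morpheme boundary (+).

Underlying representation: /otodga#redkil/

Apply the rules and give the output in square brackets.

[otogga#regkil]

Rule 1: /d/ before /g/ (velar) → [g]
Rule 1: /d/ before /k/ (velar) → [g]
After rule 1: otogga#regkil
Rule 2: no segment meets the rule's conditions; no change.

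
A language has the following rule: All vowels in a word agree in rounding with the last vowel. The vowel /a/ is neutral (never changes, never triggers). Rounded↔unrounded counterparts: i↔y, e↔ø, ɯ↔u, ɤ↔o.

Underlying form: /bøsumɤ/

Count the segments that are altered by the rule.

2

/ø/ harmonizes with /ɤ/ ([-round]) → [e]
/u/ harmonizes with /ɤ/ ([-round]) → [ɯ]
2 segments change.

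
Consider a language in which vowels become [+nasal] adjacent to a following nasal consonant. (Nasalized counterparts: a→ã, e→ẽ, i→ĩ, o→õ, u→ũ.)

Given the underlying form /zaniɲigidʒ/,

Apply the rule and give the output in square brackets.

[zãnĩɲigidʒ]

/a/ before nasal /n/ → [ã]
/i/ before nasal /ɲ/ → [ĩ]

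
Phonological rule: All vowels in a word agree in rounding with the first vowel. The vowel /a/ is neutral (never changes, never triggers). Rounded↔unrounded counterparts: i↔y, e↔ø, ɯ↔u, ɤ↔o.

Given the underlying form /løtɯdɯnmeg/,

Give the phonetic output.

/ɯ/ harmonizes with /ø/ ([+round]) → [u]
/ɯ/ harmonizes with /ø/ ([+round]) → [u]
/e/ harmonizes with /ø/ ([+round]) → [ø]

[løtudunmøg]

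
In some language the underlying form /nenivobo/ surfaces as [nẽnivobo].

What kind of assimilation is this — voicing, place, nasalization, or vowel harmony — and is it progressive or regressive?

/e/→[ẽ].
Each target copies a feature from the following segment, so the direction is regressive.

nasalization, regressive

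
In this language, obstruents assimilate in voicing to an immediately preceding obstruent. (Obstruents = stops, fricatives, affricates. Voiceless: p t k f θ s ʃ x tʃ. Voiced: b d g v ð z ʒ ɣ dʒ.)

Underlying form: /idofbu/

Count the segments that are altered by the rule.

1

/b/ after /f/ (voiceless) → [p]
1 segment changes.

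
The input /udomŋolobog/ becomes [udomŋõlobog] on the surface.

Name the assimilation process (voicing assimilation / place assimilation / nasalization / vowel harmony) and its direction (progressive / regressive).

nasalization, progressive

/o/→[õ].
Each target copies a feature from the preceding segment, so the direction is progressive.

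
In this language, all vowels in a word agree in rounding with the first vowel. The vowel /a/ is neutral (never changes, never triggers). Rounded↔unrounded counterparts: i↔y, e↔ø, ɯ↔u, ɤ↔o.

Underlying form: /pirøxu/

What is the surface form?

/ø/ harmonizes with /i/ ([-round]) → [e]
/u/ harmonizes with /i/ ([-round]) → [ɯ]

[pirexɯ]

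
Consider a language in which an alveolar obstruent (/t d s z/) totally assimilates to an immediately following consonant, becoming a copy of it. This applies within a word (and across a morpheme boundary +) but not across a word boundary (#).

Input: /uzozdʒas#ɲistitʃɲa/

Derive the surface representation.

/z/ before /dʒ/ → [dʒ] (total assimilation)
/s/ before /t/ → [t] (total assimilation)

[uzodʒdʒas#ɲittitʃɲa]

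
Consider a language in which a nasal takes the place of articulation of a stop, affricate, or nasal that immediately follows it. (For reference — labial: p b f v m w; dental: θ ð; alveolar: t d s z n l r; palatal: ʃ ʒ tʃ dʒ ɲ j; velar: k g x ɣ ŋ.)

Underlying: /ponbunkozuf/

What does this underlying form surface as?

/n/ before /b/ (labial) → [m]
/n/ before /k/ (velar) → [ŋ]

[pombuŋkozuf]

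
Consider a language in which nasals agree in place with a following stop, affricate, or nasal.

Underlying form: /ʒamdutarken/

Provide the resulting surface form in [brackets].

/m/ before /d/ (alveolar) → [n]

[ʒandutarken]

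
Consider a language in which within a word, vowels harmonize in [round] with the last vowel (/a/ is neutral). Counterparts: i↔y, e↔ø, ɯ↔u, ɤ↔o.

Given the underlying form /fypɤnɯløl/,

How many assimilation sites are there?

/ɤ/ harmonizes with /ø/ ([+round]) → [o]
/ɯ/ harmonizes with /ø/ ([+round]) → [u]
2 segments change.

2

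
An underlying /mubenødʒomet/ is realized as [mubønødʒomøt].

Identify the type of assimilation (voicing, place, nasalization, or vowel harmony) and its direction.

/e/→[ø] /e/→[ø].
Vowels agree with the first vowel, so the harmony is progressive.

vowel harmony, progressive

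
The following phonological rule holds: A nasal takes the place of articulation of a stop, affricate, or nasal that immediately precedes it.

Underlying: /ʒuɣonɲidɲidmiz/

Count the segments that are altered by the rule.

3

/ɲ/ after /n/ (alveolar) → [n]
/ɲ/ after /d/ (alveolar) → [n]
/m/ after /d/ (alveolar) → [n]
3 segments change.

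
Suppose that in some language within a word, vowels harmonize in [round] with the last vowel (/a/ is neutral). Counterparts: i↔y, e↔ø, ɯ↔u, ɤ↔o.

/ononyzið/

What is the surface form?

/o/ harmonizes with /i/ ([-round]) → [ɤ]
/o/ harmonizes with /i/ ([-round]) → [ɤ]
/y/ harmonizes with /i/ ([-round]) → [i]

[ɤnɤnizið]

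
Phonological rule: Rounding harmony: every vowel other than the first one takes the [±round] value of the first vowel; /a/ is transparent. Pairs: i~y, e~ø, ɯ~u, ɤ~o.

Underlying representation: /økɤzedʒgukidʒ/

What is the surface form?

/ɤ/ harmonizes with /ø/ ([+round]) → [o]
/e/ harmonizes with /ø/ ([+round]) → [ø]
/i/ harmonizes with /ø/ ([+round]) → [y]

[økozødʒgukydʒ]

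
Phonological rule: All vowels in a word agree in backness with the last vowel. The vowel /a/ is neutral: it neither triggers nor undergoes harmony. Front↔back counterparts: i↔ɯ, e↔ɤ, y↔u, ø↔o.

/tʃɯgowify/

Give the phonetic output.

[tʃigøwify]

/ɯ/ harmonizes with /y/ ([-back]) → [i]
/o/ harmonizes with /y/ ([-back]) → [ø]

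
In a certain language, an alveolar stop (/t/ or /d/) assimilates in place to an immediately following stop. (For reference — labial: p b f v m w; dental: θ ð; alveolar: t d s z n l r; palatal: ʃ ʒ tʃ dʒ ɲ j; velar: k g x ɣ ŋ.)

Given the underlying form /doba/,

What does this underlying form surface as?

[doba]

no segment meets the rule's conditions; no change.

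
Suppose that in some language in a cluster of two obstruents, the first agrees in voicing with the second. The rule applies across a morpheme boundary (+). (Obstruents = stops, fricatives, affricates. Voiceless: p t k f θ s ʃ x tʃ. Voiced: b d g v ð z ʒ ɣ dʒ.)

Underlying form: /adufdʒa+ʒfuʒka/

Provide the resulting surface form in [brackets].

[aduvdʒa+ʃfuʃka]

/f/ before /dʒ/ (voiced) → [v]
/ʒ/ before /f/ (voiceless) → [ʃ]
/ʒ/ before /k/ (voiceless) → [ʃ]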